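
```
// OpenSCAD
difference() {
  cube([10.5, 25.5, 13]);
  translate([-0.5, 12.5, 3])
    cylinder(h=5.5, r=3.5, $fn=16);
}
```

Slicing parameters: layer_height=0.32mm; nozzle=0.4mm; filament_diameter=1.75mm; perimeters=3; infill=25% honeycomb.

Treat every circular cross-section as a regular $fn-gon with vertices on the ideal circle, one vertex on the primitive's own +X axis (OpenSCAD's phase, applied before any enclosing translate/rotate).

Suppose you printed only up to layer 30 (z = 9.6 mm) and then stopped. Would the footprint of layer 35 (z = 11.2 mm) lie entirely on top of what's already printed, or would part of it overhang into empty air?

Compare the two slices. At z = 9.6: the cube (footprint 10.5×25.5) is included at this height (area 267.75 mm²); the cylinder at (-0.5, 12.5) is absent (z outside [3, 8.5]); After the difference (first − rest): none of the subtracted shapes is present at this height, so the 10.5×25.5 cube is unchanged — area = 267.75 mm². At z = 11.2: the cube is present — its section is the full 10.5×25.5 rectangle (area 267.75 mm²); the cylinder at (-0.5, 12.5) is not intersected at this z (z outside [3, 8.5]); Subtracting the remaining from the first: none of the subtracted shapes is present at this height, so the 10.5×25.5 cube is unchanged — area = 267.75 mm². Checking containment: the cross-section at z = 11.2 is a subset of the cross-section at z = 9.6.

entirely on top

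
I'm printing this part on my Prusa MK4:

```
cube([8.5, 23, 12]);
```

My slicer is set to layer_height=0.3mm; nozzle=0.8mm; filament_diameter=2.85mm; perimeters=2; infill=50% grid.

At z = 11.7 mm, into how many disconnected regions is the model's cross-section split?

At z = 11.7 mm: the cube (footprint 8.5×23) is included at this height. The result has 1 disconnected region.

1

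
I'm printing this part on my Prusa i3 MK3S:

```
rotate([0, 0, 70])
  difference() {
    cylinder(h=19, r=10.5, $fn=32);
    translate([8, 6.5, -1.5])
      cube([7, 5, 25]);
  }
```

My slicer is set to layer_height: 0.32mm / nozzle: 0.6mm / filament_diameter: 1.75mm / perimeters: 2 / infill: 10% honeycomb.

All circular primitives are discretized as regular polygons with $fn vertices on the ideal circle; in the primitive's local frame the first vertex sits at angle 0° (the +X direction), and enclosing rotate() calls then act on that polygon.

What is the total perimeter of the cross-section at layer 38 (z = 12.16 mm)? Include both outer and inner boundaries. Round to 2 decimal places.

65.99 mm

At z = 12.16 mm: the r=10.5 cylinder contributes a regular 32-gon of circumradius 10.5 (perimeter = 2·32·10.500·sin(180°/32) = 65.87 mm); the 7×5 cube at (8, 6.5) contributes its full rectangle (perimeter 24.00 mm); After the difference (first − rest): starting from the r=10.5 cylinder, the 7×5 cube at (8, 6.5) partially overlaps it — only the 0.02 mm² overlap (of its 35.00 mm²) is removed, clipping the outline — boundary = 65.99 mm; (rotated 70° about Z; rotation is an isometry so areas/perimeters/island counts are preserved). Overall, the cross-section is a single solid region. Total boundary length (outer) = 65.99 mm.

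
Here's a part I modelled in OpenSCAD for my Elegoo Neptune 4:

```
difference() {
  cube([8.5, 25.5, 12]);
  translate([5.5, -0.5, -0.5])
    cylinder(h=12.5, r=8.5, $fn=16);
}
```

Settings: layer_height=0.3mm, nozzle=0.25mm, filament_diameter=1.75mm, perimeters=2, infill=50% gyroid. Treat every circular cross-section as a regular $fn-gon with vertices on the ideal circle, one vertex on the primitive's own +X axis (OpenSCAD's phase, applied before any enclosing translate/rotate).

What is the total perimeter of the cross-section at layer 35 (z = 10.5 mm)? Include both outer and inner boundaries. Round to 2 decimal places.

At z = 10.5 mm: the cube (footprint 8.5×25.5) is included at this height (perimeter 68.00 mm); the cylinder at (5.5, -0.5): section is a regular 16-gon, circumradius r=8.5 (perimeter = 2·16·8.500·sin(180°/16) = 53.06 mm); After the difference (first − rest): starting from the 8.5×25.5 cube, the r=8.5 cylinder at (5.5, -0.5) partially overlaps it — only the 62.91 mm² overlap (of its 221.19 mm²) is removed, clipping the outline — boundary = 55.32 mm. Overall, the cross-section is a single solid region. Total boundary length (outer) = 55.32 mm.

55.32 mm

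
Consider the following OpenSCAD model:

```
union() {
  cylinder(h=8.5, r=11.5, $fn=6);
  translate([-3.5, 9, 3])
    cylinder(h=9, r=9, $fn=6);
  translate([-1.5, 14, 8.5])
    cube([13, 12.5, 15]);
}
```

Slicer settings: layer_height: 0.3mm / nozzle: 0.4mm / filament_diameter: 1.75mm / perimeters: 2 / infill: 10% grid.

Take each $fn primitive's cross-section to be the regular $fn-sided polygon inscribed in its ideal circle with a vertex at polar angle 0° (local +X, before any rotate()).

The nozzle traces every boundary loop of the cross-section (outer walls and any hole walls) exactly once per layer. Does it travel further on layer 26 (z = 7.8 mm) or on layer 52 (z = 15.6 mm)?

Layer 26 (z = 7.8): the r=11.5 cylinder contributes a regular 6-gon of circumradius 11.5 (perimeter = 2·6·11.500·sin(180°/6) = 69.00 mm); the r=9 cylinder at (-3.5, 9) contributes a regular 6-gon of circumradius 9 (perimeter = 2·6·9.000·sin(180°/6) = 54.00 mm); the cube at (-1.5, 14) does not reach this height (z outside [8.5, 23.5]); Taking the union: the regions partially overlap (shared area 99.39 mm²), so the edge portions inside another operand are dropped and the merged outline is re-measured after clipping — boundary = 83.09 mm. So its perimeter = 83.09 mm. Layer 52 (z = 15.6): the cylinder is not intersected at this z (z outside [0, 8.5]); the cylinder at (-3.5, 9) is absent (z outside [3, 12]); the 13×12.5 cube at (-1.5, 14) contributes its full rectangle (perimeter 51.00 mm); Merging all regions: only the 13×12.5 cube at (-1.5, 14) is present, so the union is just that shape — boundary = 51.00 mm. So its perimeter = 51.00 mm. Layer 26 is larger (83.09 vs 51.00 mm).

layer 26 (z = 7.8 mm)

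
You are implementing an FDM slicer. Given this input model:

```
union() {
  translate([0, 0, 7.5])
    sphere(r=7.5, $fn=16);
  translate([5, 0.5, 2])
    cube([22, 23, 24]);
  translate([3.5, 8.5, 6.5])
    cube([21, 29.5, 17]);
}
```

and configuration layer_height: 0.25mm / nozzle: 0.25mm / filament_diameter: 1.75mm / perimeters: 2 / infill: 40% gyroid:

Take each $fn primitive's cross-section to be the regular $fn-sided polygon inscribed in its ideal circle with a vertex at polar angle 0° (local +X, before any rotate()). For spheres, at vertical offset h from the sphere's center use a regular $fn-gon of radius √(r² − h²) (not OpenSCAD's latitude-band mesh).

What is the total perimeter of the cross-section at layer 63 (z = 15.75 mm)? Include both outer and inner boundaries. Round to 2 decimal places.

At z = 15.75 mm: the sphere does not reach this height (|z−center|=8.250 > r=7.5); the 22×23 cube at (5, 0.5) contributes its full rectangle (perimeter 90.00 mm); the cube at (3.5, 8.5) (footprint 21×29.5) is included at this height (perimeter 101.00 mm); Combining (union): the regions partially overlap (shared area 292.50 mm²), so the edge portions inside another operand are dropped and the merged outline is re-measured after clipping — boundary = 122.00 mm. Overall, the cross-section is a single solid region. Total boundary length (outer) = 122.00 mm.

122.00 mm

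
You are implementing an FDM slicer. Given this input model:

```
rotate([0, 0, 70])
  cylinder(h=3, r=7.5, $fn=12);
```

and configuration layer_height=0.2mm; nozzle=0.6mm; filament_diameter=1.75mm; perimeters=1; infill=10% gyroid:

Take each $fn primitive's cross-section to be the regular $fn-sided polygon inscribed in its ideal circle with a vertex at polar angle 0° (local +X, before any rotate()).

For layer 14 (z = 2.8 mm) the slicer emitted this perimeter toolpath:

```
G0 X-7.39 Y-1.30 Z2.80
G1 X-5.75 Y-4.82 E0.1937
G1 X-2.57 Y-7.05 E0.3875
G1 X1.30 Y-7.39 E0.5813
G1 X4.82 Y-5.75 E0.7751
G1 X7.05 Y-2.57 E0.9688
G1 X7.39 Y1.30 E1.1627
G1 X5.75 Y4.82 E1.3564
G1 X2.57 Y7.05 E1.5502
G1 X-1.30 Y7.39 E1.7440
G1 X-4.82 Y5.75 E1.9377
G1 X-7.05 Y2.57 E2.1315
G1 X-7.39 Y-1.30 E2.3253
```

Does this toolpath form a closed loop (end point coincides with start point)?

yes

Start point (G0): (-7.39, -1.30). End point (last G1): the path returns to the start — closed.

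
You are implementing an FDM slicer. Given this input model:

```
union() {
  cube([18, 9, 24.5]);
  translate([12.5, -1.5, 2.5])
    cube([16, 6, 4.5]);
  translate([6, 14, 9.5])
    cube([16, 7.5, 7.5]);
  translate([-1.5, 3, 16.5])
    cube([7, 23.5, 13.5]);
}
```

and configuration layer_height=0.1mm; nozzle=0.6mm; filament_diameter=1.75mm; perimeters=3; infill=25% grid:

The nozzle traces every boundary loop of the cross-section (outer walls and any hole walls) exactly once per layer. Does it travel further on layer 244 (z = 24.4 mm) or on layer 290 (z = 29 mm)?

Layer 244 (z = 24.4): the cube (footprint 18×9) is included at this height (perimeter 54.00 mm); the cube at (12.5, -1.5) does not reach this height (z outside [2.5, 7]); the cube at (6, 14) does not reach this height (z outside [9.5, 17]); the cube at (-1.5, 3) is present — its section is the full 7×23.5 rectangle (perimeter 61.00 mm); Taking the union: the regions partially overlap (shared area 33.00 mm²), so the edge portions inside another operand are dropped and the merged outline is re-measured after clipping — boundary = 92.00 mm. So its perimeter = 92.00 mm. Layer 290 (z = 29): the cube does not reach this height (z outside [0, 24.5]); the cube at (12.5, -1.5) is absent (z outside [2.5, 7]); the cube at (6, 14) is absent (z outside [9.5, 17]); the cube at (-1.5, 3) is present — its section is the full 7×23.5 rectangle (perimeter 61.00 mm); Taking the union: only the 7×23.5 cube at (-1.5, 3) is present, so the union is just that shape — boundary = 61.00 mm. So its perimeter = 61.00 mm. Layer 244 is larger (92.00 vs 61.00 mm).

layer 244 (z = 24.4 mm)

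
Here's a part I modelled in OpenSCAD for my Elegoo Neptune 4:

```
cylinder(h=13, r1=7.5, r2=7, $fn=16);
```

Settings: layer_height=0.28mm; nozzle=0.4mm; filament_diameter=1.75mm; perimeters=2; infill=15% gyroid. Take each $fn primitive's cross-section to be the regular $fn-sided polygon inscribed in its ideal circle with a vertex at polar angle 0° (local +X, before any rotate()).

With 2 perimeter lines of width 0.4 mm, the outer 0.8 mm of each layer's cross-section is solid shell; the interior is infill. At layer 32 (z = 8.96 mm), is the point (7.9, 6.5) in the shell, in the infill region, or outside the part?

At z = 8.96 mm: the cone contributes a regular 16-gon of circumradius 7.155 (interpolated between r1=7.5 and r2=7 at t=0.689). Overall, the cross-section is a single solid region. The nearest boundary edge runs (6.61, 2.74)→(5.06, 5.06); distance from the point to it = 3.16 mm. The point is not inside any of the regions above, so it lies outside the cross-section (3.16 mm from the nearest boundary).

outside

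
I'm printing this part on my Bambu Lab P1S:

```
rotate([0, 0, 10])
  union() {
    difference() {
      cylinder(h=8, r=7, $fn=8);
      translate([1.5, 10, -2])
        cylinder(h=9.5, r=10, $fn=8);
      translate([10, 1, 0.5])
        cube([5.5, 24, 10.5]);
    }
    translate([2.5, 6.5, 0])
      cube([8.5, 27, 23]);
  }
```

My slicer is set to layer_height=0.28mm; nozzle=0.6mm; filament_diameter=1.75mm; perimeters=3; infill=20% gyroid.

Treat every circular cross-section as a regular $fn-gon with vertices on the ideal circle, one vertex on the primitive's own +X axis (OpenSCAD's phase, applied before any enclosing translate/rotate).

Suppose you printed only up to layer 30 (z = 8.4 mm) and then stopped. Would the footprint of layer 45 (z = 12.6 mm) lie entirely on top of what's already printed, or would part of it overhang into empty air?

Compare the two slices. At z = 8.4: the cylinder is not intersected at this z (z outside [0, 8]); the cylinder at (1.5, 10) does not reach this height (z outside [-2, 7.5]); the cube at (10, 1) is present — its section is the full 5.5×24 rectangle (area 132.00 mm²); After the difference (first − rest): the first operand is absent here, so nothing remains; the cube at (2.5, 6.5) is present — its section is the full 8.5×27 rectangle (area 229.50 mm²); Merging all regions: only the 8.5×27 cube at (2.5, 6.5) is present, so the union is just that shape — area = 229.50 mm²; (whole slice rotated 10° about Z — lengths, areas and connectivity unchanged). At z = 12.6: the cylinder is not intersected at this z (z outside [0, 8]); the cylinder at (1.5, 10) is absent (z outside [-2, 7.5]); the cube at (10, 1) does not reach this height (z outside [0.5, 11]); After the difference (first − rest): the first operand is absent here, so nothing remains; the cube at (2.5, 6.5) is present — its section is the full 8.5×27 rectangle (area 229.50 mm²); Merging all regions: only the 8.5×27 cube at (2.5, 6.5) is present, so the union is just that shape — area = 229.50 mm²; (whole slice rotated 10° about Z — lengths, areas and connectivity unchanged). Checking containment: the cross-section at z = 12.6 is a subset of the cross-section at z = 8.4.

entirely on top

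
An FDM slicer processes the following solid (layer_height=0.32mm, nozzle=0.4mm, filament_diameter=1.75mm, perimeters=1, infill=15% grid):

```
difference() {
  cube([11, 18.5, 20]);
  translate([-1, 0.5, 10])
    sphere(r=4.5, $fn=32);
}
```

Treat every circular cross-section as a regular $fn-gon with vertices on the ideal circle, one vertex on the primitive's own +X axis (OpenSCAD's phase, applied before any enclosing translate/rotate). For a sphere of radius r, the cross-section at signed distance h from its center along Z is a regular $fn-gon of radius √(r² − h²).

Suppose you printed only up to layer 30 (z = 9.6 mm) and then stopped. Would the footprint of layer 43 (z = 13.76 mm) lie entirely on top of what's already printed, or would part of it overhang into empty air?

part overhangs

Compare the two slices. At z = 9.6: the cube is present — its section is the full 11×18.5 rectangle (area 203.50 mm²); the sphere at (-1, 0.5): section is a regular 32-gon, circumradius = √(r²−h²) = √(4.5²−0.4²) = 4.482 (area = (32/2)·4.482²·sin(360°/32) = 62.71 mm²); Taking the first minus the rest: starting from the 11×18.5 cube (203.50 mm²), the r=4.5 sphere at (-1, 0.5) partially overlaps it — only the 12.97 mm² overlap (of its 62.71 mm²) is removed, clipping the outline — area = 190.53 mm². At z = 13.76: the 11×18.5 cube contributes its full rectangle (area 203.50 mm²); the sphere at (-1, 0.5): section is a regular 32-gon, circumradius = √(r²−h²) = √(4.5²−3.76²) = 2.472 (area = (32/2)·2.472²·sin(360°/32) = 19.08 mm²); After the difference (first − rest): starting from the 11×18.5 cube (203.50 mm²), the r=4.5 sphere at (-1, 0.5) partially overlaps it — only the 3.10 mm² overlap (of its 19.08 mm²) is removed, clipping the outline — area = 200.40 mm². Checking containment: at z = 13.76 the cross-section extends beyond the z = 9.6 cross-section by about 9.88 mm².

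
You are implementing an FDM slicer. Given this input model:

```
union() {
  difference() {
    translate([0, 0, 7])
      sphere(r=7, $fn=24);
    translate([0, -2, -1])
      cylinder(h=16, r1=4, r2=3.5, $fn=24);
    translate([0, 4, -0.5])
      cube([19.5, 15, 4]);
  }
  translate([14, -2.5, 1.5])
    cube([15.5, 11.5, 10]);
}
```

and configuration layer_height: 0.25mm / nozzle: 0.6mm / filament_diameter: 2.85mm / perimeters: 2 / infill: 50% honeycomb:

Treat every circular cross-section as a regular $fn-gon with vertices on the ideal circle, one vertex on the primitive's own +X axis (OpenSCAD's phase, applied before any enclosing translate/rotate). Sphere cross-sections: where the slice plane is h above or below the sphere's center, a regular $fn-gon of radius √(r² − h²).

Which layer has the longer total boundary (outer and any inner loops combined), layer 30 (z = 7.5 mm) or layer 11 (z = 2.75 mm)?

Layer 30 (z = 7.5): the r=7 sphere slices to a regular 24-gon of circumradius 6.982 (√(r²−h²) with h=0.5 from center) (perimeter = 2·24·6.982·sin(180°/24) = 43.74 mm); the cone at (0, -2) contributes a regular 24-gon of circumradius 3.734 (interpolated between r1=4 and r2=3.5 at t=0.531) (perimeter = 2·24·3.734·sin(180°/24) = 23.40 mm); the cube at (0, 4) is not intersected at this z (z outside [-0.5, 3.5]); After the difference (first − rest): starting from the r=7 sphere, the cone at (0, -2) lies wholly inside it (removes its full 43.31 mm² and its 23.40 mm outline becomes a hole wall) — boundary (outer + 1 inner loop) = 67.14 mm; the 15.5×11.5 cube at (14, -2.5) contributes its full rectangle (perimeter 54.00 mm); Combining (union): the 2 present regions are separate (no shared area or edge), so areas and boundary lengths simply add and each stays a separate island — boundary (outer + 1 inner loop) = 121.14 mm. So its perimeter = 121.14 mm. Layer 11 (z = 2.75): the sphere: section is a regular 24-gon, circumradius = √(r²−h²) = √(7²−4.25²) = 5.562 (perimeter = 2·24·5.562·sin(180°/24) = 34.85 mm); the cone at (0, -2): at t=0.234 of its height the radius interpolates to r₁+(r₂−r₁)t = 3.883, giving a regular 24-gon of that circumradius (perimeter = 2·24·3.883·sin(180°/24) = 24.33 mm); the 19.5×15 cube at (0, 4) contributes its full rectangle (perimeter 69.00 mm); After the difference (first − rest): starting from the r=7 sphere, the cone at (0, -2) partially overlaps it — only the 45.64 mm² overlap (of its 46.82 mm²) is removed, clipping the outline; the 19.5×15 cube at (0, 4) partially overlaps it — only the 4.02 mm² overlap (of its 292.50 mm²) is removed, clipping the outline — boundary = 49.67 mm; the cube at (14, -2.5) is present — its section is the full 15.5×11.5 rectangle (perimeter 54.00 mm); Merging all regions: the 2 present regions are separate (no shared area or edge), so areas and boundary lengths simply add and each stays a separate island — boundary = 103.67 mm. So its perimeter = 103.67 mm. Layer 30 is larger (121.14 vs 103.67 mm).

layer 30 (z = 7.5 mm)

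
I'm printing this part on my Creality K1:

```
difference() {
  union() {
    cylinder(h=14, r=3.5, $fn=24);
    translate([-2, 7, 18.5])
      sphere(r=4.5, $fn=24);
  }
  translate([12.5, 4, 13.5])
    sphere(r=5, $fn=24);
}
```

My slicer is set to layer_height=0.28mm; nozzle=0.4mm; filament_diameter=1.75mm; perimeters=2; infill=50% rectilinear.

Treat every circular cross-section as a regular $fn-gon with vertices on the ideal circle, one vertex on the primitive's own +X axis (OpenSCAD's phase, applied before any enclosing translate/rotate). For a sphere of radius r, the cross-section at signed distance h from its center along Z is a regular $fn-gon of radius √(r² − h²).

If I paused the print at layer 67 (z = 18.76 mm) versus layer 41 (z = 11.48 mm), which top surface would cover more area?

layer 67 (z = 18.76 mm)

Layer 67 (z = 18.76): the cylinder is absent (z outside [0, 14]); the r=4.5 sphere at (-2, 7) slices to a regular 24-gon of circumradius 4.492 (√(r²−h²) with h=0.26 from center) (area = (24/2)·4.492²·sin(360°/24) = 62.68 mm²); Combining (union): only the r=4.5 sphere at (-2, 7) is present, so the union is just that shape — area = 62.68 mm²; the sphere at (12.5, 4) is not intersected at this z (|z−center|=5.260 > r=5); Subtracting the remaining from the first: none of the subtracted shapes is present at this height, so that combined region is unchanged — area = 62.68 mm². So its area = 62.68 mm². Layer 41 (z = 11.48): the cylinder: section is a regular 24-gon, circumradius r=3.5 (area = (24/2)·3.500²·sin(360°/24) = 38.05 mm²); the sphere at (-2, 7) is not intersected at this z (|z−center|=7.020 > r=4.5); Merging all regions: only the r=3.5 cylinder is present, so the union is just that shape — area = 38.05 mm²; the sphere at (12.5, 4): section is a regular 24-gon, circumradius = √(r²−h²) = √(5²−2.02²) = 4.574 (area = (24/2)·4.574²·sin(360°/24) = 64.97 mm²); After the difference (first − rest): starting from the result so far (38.05 mm²), the r=5 sphere at (12.5, 4) misses the remaining region (no effect) — area = 38.05 mm². So its area = 38.05 mm². Layer 67 is larger (62.68 vs 38.05 mm²).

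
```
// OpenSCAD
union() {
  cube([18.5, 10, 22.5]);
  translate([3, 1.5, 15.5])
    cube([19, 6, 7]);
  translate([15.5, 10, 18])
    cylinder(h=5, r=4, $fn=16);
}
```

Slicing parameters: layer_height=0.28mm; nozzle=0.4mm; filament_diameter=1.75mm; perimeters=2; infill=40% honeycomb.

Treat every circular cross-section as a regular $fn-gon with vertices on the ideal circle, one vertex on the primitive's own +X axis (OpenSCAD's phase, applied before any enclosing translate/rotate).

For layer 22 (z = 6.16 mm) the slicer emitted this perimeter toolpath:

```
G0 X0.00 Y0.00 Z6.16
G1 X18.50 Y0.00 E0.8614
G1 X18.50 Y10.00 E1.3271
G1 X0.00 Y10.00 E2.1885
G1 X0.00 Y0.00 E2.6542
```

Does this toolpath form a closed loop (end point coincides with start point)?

yes

Start point (G0): (0.00, 0.00). End point (last G1): the path returns to the start — closed.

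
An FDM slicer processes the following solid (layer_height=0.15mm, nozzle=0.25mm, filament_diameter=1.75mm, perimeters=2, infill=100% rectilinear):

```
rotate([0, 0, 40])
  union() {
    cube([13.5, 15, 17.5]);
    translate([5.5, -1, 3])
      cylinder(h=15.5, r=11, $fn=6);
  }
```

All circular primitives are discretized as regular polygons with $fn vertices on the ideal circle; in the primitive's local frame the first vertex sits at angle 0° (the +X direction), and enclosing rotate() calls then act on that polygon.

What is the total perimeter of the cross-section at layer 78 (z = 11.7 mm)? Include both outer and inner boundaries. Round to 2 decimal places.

At z = 11.7 mm: the cube (footprint 13.5×15) is included at this height (perimeter 57.00 mm); the cylinder at (5.5, -1): section is a regular 6-gon, circumradius r=11 (perimeter = 2·6·11.000·sin(180°/6) = 66.00 mm); Combining (union): the regions partially overlap (shared area 109.69 mm²), so the edge portions inside another operand are dropped and the merged outline is re-measured after clipping — boundary = 80.78 mm; (rotated 40° about Z; rotation is an isometry so areas/perimeters/island counts are preserved). Overall, the cross-section is a single solid region. Total boundary length (outer) = 80.78 mm.

80.78 mm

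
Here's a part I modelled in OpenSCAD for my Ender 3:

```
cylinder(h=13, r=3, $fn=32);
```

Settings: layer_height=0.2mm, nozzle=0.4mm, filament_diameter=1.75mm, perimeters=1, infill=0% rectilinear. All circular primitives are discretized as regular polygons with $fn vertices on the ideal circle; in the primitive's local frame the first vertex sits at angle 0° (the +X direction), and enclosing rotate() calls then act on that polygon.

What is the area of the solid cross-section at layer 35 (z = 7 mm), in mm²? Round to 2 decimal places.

At z = 7 mm: the cylinder: section is a regular 32-gon, circumradius r=3 (area = (32/2)·3.000²·sin(360°/32) = 28.09 mm²). Overall, the cross-section is a single solid region. Net area = 28.09 mm².

28.09 mm²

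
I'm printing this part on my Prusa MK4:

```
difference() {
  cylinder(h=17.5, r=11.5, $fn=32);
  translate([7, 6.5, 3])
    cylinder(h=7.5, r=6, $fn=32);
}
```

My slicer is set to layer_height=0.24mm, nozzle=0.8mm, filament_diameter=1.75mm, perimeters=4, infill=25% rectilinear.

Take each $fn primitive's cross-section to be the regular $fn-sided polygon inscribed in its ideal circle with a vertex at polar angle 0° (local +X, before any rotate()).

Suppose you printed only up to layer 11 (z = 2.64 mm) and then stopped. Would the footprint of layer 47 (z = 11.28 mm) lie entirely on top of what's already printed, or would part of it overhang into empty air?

entirely on top

Compare the two slices. At z = 2.64: the r=11.5 cylinder contributes a regular 32-gon of circumradius 11.5 (area = (32/2)·11.500²·sin(360°/32) = 412.81 mm²); the cylinder at (7, 6.5) is not intersected at this z (z outside [3, 10.5]); Subtracting the remaining from the first: none of the subtracted shapes is present at this height, so the r=11.5 cylinder is unchanged — area = 412.81 mm². At z = 11.28: the r=11.5 cylinder contributes a regular 32-gon of circumradius 11.5 (area = (32/2)·11.500²·sin(360°/32) = 412.81 mm²); the cylinder at (7, 6.5) does not reach this height (z outside [3, 10.5]); After the difference (first − rest): none of the subtracted shapes is present at this height, so the r=11.5 cylinder is unchanged — area = 412.81 mm². Checking containment: the cross-section at z = 11.28 is a subset of the cross-section at z = 2.64.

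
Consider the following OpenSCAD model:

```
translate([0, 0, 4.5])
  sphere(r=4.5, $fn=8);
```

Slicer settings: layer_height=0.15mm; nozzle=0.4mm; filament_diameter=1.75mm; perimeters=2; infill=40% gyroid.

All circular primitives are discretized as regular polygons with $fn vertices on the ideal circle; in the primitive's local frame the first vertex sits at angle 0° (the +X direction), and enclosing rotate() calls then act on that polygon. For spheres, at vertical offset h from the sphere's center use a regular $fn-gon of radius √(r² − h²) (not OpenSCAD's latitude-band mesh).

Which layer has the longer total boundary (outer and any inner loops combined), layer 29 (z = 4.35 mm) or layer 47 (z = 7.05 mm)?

Layer 29 (z = 4.35): the r=4.5 sphere slices to a regular 8-gon of circumradius 4.497 (√(r²−h²) with h=0.15 from center) (perimeter = 2·8·4.497·sin(180°/8) = 27.54 mm). So its perimeter = 27.54 mm. Layer 47 (z = 7.05): the sphere: section is a regular 8-gon, circumradius = √(r²−h²) = √(4.5²−2.55²) = 3.708 (perimeter = 2·8·3.708·sin(180°/8) = 22.70 mm). So its perimeter = 22.70 mm. Layer 29 is larger (27.54 vs 22.70 mm).

layer 29 (z = 4.35 mm)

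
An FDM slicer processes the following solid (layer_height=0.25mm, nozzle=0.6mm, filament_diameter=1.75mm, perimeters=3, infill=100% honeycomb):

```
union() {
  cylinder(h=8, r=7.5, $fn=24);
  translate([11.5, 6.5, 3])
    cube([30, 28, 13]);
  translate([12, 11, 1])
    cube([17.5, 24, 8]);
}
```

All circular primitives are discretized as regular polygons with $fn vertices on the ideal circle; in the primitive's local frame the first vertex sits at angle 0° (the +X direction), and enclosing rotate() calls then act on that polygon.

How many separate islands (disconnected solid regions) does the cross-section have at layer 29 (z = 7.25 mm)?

At z = 7.25 mm: the cylinder: section is a regular 24-gon, circumradius r=7.5; the 30×28 cube at (11.5, 6.5) contributes its full rectangle; the cube at (12, 11) (footprint 17.5×24) is included at this height; Taking the union: the regions partially overlap (shared area 411.25 mm²), so overlapping operands fuse into one piece — 2 connected regions. Overall, the cross-section has 2 separate islands. Island count = 2.

2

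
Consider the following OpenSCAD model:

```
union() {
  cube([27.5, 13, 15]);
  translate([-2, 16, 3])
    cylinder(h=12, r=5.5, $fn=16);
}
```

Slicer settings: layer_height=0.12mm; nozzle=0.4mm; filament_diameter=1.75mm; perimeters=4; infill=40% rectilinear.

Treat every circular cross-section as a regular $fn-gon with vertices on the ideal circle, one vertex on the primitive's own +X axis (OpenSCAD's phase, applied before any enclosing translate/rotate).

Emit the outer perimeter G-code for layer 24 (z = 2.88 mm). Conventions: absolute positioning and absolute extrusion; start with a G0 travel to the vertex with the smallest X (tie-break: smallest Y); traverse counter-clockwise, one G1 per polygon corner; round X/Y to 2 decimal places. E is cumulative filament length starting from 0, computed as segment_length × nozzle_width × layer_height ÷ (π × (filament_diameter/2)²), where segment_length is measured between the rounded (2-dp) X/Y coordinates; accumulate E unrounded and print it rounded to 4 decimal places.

At z = 2.88 mm: the cube is present — its section is the full 27.5×13 rectangle; the cylinder at (-2, 16) is absent (z outside [3, 15]); Combining (union): only the 27.5×13 cube is present, so the union is just that shape — 1 connected region. The outline is a single polygon with 4 vertices. Extrusion per mm of travel: 0.4 × 0.12 / (π × 0.875²) = 0.019956. Accumulating E over each segment gives final E = 1.6164.

G0 X0.00 Y0.00 Z2.88
G1 X27.50 Y0.00 E0.5488
G1 X27.50 Y13.00 E0.8082
G1 X0.00 Y13.00 E1.3570
G1 X0.00 Y0.00 E1.6164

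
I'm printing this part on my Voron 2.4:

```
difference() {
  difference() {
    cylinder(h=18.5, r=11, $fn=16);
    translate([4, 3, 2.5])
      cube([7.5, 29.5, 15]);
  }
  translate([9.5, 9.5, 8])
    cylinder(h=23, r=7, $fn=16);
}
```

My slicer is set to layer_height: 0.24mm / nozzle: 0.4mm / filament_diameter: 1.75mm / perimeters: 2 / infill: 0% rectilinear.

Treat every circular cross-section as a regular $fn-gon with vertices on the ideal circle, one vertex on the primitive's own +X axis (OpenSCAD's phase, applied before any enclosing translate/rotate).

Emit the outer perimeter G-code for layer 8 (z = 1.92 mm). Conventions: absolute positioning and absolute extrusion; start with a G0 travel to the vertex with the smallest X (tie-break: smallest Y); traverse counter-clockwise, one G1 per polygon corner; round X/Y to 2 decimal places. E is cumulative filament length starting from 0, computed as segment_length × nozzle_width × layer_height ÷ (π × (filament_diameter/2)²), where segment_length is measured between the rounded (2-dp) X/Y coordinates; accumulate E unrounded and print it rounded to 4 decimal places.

At z = 1.92 mm: the cylinder: section is a regular 16-gon, circumradius r=11; the cube at (4, 3) does not reach this height (z outside [2.5, 17.5]); After the difference (first − rest): none of the subtracted shapes is present at this height, so the r=11 cylinder is unchanged — 1 connected region; the cylinder at (9.5, 9.5) is not intersected at this z (z outside [8, 31]); Subtracting the remaining from the first: none of the subtracted shapes is present at this height, so that combined region is unchanged — 1 connected region. The outline is a single polygon with 16 vertices. Extrusion per mm of travel: 0.4 × 0.24 / (π × 0.875²) = 0.039912. Accumulating E over each segment gives final E = 2.7407.

G0 X-11.00 Y0.00 Z1.92
G1 X-10.16 Y-4.21 E0.1713
G1 X-7.78 Y-7.78 E0.3426
G1 X-4.21 Y-10.16 E0.5138
G1 X0.00 Y-11.00 E0.6852
G1 X4.21 Y-10.16 E0.8565
G1 X7.78 Y-7.78 E1.0278
G1 X10.16 Y-4.21 E1.1990
G1 X11.00 Y0.00 E1.3704
G1 X10.16 Y4.21 E1.5417
G1 X7.78 Y7.78 E1.7129
G1 X4.21 Y10.16 E1.8842
G1 X0.00 Y11.00 E2.0555
G1 X-4.21 Y10.16 E2.2269
G1 X-7.78 Y7.78 E2.3981
G1 X-10.16 Y4.21 E2.5694
G1 X-11.00 Y0.00 E2.7407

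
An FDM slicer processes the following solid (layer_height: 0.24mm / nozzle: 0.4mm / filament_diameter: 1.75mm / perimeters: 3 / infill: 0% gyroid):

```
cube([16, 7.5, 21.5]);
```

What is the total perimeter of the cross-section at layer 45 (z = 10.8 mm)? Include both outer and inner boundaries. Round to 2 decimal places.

At z = 10.8 mm: the cube (footprint 16×7.5) is included at this height (perimeter 47.00 mm). Overall, the cross-section is a single solid region. Total boundary length (outer) = 47.00 mm.

47.00 mm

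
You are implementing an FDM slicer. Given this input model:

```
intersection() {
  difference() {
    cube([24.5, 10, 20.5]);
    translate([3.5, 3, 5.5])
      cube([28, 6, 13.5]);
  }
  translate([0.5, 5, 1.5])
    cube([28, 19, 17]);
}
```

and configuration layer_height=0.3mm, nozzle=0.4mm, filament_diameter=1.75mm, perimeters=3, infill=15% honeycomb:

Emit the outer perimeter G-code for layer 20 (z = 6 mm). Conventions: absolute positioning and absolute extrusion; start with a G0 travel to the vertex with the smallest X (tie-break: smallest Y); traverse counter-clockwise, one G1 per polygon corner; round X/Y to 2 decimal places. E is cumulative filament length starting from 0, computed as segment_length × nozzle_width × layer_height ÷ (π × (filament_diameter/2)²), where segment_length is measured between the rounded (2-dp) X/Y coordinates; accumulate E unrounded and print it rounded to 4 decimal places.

G0 X0.50 Y5.00 Z6.00
G1 X3.50 Y5.00 E0.1497
G1 X3.50 Y9.00 E0.3492
G1 X24.50 Y9.00 E1.3969
G1 X24.50 Y10.00 E1.4468
G1 X0.50 Y10.00 E2.6442
G1 X0.50 Y5.00 E2.8936

At z = 6 mm: the cube (footprint 24.5×10) is included at this height; the 28×6 cube at (3.5, 3) contributes its full rectangle; Taking the first minus the rest: starting from the 24.5×10 cube, the 28×6 cube at (3.5, 3) partially overlaps it — only the 126.00 mm² overlap (of its 168.00 mm²) is removed, clipping the outline — 1 connected region; the 28×19 cube at (0.5, 5) contributes its full rectangle; Keeping only the common overlap: the 28×19 cube at (0.5, 5) partially overlaps the result so far; clipping to the common part keeps 36.00 mm² — 1 connected region. The outline is a single polygon with 6 vertices. Extrusion per mm of travel: 0.4 × 0.3 / (π × 0.875²) = 0.049890. Accumulating E over each segment gives final E = 2.8936.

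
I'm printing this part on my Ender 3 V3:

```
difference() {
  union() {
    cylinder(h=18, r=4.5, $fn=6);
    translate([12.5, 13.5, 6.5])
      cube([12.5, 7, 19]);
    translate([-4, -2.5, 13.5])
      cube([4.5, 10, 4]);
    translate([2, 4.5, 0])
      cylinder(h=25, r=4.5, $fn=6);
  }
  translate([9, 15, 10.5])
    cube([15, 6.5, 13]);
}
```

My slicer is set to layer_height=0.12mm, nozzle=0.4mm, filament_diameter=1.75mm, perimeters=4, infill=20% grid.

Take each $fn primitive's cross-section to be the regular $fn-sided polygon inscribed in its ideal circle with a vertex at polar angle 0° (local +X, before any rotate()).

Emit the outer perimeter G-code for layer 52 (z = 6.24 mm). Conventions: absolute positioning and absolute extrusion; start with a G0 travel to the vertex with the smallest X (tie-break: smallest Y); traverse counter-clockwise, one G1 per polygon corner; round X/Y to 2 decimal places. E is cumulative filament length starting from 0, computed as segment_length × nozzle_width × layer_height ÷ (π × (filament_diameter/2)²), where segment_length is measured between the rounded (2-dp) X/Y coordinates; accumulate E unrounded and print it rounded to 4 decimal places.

At z = 6.24 mm: the r=4.5 cylinder gives a regular 6-gon of circumradius 4.5 (constant along its height); the cube at (12.5, 13.5) is absent (z outside [6.5, 25.5]); the cube at (-4, -2.5) is absent (z outside [13.5, 17.5]); the r=4.5 cylinder at (2, 4.5) gives a regular 6-gon of circumradius 4.5 (constant along its height); Taking the union: the regions partially overlap (shared area 14.50 mm²), so overlapping operands fuse into one piece — 1 connected region; the cube at (9, 15) does not reach this height (z outside [10.5, 23.5]); Subtracting the remaining from the first: none of the subtracted shapes is present at this height, so the result so far is unchanged — 1 connected region. The outline is a single polygon with 12 vertices. Extrusion per mm of travel: 0.4 × 0.12 / (π × 0.875²) = 0.019956. Accumulating E over each segment gives final E = 0.7504.

G0 X-4.50 Y0.00 Z6.24
G1 X-2.25 Y-3.90 E0.0899
G1 X2.25 Y-3.90 E0.1797
G1 X4.50 Y0.00 E0.2695
G1 X4.15 Y0.60 E0.2834
G1 X4.25 Y0.60 E0.2854
G1 X6.50 Y4.50 E0.3752
G1 X4.25 Y8.40 E0.4651
G1 X-0.25 Y8.40 E0.5549
G1 X-2.50 Y4.50 E0.6447
G1 X-2.15 Y3.90 E0.6586
G1 X-2.25 Y3.90 E0.6606
G1 X-4.50 Y0.00 E0.7504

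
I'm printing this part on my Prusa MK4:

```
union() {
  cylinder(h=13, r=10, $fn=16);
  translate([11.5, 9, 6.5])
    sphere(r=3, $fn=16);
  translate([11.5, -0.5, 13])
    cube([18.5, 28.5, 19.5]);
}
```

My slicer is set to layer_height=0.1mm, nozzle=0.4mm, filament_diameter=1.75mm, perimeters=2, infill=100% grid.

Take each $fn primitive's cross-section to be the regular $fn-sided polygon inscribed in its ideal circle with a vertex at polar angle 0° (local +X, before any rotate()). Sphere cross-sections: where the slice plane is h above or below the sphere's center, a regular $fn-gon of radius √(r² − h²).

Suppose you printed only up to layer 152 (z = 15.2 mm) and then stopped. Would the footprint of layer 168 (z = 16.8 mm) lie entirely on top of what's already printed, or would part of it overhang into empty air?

entirely on top

Compare the two slices. At z = 15.2: the cylinder is not intersected at this z (z outside [0, 13]); the sphere at (11.5, 9) is not intersected at this z (|z−center|=8.700 > r=3); the cube at (11.5, -0.5) (footprint 18.5×28.5) is included at this height (area 527.25 mm²); Merging all regions: only the 18.5×28.5 cube at (11.5, -0.5) is present, so the union is just that shape — area = 527.25 mm². At z = 16.8: the cylinder is absent (z outside [0, 13]); the sphere at (11.5, 9) is absent (|z−center|=10.300 > r=3); the cube at (11.5, -0.5) (footprint 18.5×28.5) is included at this height (area 527.25 mm²); Merging all regions: only the 18.5×28.5 cube at (11.5, -0.5) is present, so the union is just that shape — area = 527.25 mm². Checking containment: the cross-section at z = 16.8 is a subset of the cross-section at z = 15.2.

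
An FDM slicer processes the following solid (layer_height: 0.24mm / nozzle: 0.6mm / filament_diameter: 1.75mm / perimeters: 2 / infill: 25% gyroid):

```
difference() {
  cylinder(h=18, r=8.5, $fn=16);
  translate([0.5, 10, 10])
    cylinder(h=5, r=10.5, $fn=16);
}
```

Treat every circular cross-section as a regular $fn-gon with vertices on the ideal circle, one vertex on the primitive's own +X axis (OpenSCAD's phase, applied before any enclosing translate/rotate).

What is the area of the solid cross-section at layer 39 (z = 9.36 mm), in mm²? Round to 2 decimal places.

221.19 mm²

At z = 9.36 mm: the r=8.5 cylinder contributes a regular 16-gon of circumradius 8.5 (area = (16/2)·8.500²·sin(360°/16) = 221.19 mm²); the cylinder at (0.5, 10) is not intersected at this z (z outside [10, 15]); Subtracting the remaining from the first: none of the subtracted shapes is present at this height, so the r=8.5 cylinder is unchanged — area = 221.19 mm². Overall, the cross-section is a single solid region. Net area = 221.19 mm².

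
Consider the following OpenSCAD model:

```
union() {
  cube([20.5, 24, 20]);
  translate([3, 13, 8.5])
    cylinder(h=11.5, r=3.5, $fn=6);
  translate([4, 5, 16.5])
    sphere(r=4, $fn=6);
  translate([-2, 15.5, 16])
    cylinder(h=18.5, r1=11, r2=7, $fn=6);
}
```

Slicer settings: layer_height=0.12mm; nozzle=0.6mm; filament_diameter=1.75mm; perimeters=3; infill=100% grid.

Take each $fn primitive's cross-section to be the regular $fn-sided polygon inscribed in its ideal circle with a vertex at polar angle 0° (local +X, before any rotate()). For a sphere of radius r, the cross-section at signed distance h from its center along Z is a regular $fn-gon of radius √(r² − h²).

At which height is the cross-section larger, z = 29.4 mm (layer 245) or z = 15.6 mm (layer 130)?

Layer 245 (z = 29.4): the cube does not reach this height (z outside [0, 20]); the cylinder at (3, 13) does not reach this height (z outside [8.5, 20]); the sphere at (4, 5) is not intersected at this z (|z−center|=12.900 > r=4); the cone at (-2, 15.5) contributes a regular 6-gon of circumradius 8.103 (interpolated between r1=11 and r2=7 at t=0.724) (area = (6/2)·8.103²·sin(360°/6) = 170.57 mm²); Taking the union: only the cone at (-2, 15.5) is present, so the union is just that shape — area = 170.57 mm². So its area = 170.57 mm². Layer 130 (z = 15.6): the cube (footprint 20.5×24) is included at this height (area 492.00 mm²); the r=3.5 cylinder at (3, 13) gives a regular 6-gon of circumradius 3.5 (constant along its height) (area = (6/2)·3.500²·sin(360°/6) = 31.83 mm²); the r=4 sphere at (4, 5) slices to a regular 6-gon of circumradius 3.897 (√(r²−h²) with h=0.9 from center) (area = (6/2)·3.897²·sin(360°/6) = 39.46 mm²); the cone at (-2, 15.5) does not reach this height (z outside [16, 34.5]); Merging all regions: the regions partially overlap — summed areas 563.29 mm² minus the doubly-counted overlap 70.86 mm² gives 492.43 mm² — area = 492.43 mm². So its area = 492.43 mm². Layer 130 is larger (492.43 vs 170.57 mm²).

layer 130 (z = 15.6 mm)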